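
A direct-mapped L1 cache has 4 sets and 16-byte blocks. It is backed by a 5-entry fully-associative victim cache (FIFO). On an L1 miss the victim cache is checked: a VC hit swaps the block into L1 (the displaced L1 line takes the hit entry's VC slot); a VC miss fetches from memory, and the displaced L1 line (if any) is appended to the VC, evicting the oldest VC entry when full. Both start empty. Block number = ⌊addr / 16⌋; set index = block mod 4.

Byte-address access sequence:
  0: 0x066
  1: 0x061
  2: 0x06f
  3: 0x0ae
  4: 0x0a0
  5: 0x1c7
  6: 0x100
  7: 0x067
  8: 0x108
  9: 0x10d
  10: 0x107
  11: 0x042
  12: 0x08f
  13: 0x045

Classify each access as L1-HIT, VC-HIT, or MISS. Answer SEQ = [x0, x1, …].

0: 0x66 (blk 6, set 2) → MISS  vc=[]
1: 0x61 (blk 6, set 2) → L1-HIT  vc=[]
2: 0x6f (blk 6, set 2) → L1-HIT  vc=[]
3: 0xae (blk 10, set 2) → MISS  vc=[6]
4: 0xa0 (blk 10, set 2) → L1-HIT  vc=[6]
5: 0x1c7 (blk 28, set 0) → MISS  vc=[6]
6: 0x100 (blk 16, set 0) → MISS  vc=[6, 28]
7: 0x67 (blk 6, set 2) → VC-HIT  vc=[10, 28]
8: 0x108 (blk 16, set 0) → L1-HIT  vc=[10, 28]
9: 0x10d (blk 16, set 0) → L1-HIT  vc=[10, 28]
10: 0x107 (blk 16, set 0) → L1-HIT  vc=[10, 28]
11: 0x42 (blk 4, set 0) → MISS  vc=[10, 28, 16]
12: 0x8f (blk 8, set 0) → MISS  vc=[10, 28, 16, 4]
13: 0x45 (blk 4, set 0) → VC-HIT  vc=[10, 28, 16, 8]

SEQ = [MISS, L1-HIT, L1-HIT, MISS, L1-HIT, MISS, MISS, VC-HIT, L1-HIT, L1-HIT, L1-HIT, MISS, MISS, VC-HIT]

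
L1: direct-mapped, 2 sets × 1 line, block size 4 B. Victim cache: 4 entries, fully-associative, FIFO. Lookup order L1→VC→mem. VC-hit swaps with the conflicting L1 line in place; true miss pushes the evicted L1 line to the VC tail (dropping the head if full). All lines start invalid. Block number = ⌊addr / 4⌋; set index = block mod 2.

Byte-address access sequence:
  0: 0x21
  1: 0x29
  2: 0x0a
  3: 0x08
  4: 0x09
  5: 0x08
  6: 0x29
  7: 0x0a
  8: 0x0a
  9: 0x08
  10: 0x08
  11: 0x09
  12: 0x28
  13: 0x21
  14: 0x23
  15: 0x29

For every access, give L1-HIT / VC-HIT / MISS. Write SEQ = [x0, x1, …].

0: 0x21 (blk 8, set 0) → MISS  vc=[]
1: 0x29 (blk 10, set 0) → MISS  vc=[8]
2: 0xa (blk 2, set 0) → MISS  vc=[8, 10]
3: 0x8 (blk 2, set 0) → L1-HIT  vc=[8, 10]
4: 0x9 (blk 2, set 0) → L1-HIT  vc=[8, 10]
5: 0x8 (blk 2, set 0) → L1-HIT  vc=[8, 10]
6: 0x29 (blk 10, set 0) → VC-HIT  vc=[8, 2]
7: 0xa (blk 2, set 0) → VC-HIT  vc=[8, 10]
8: 0xa (blk 2, set 0) → L1-HIT  vc=[8, 10]
9: 0x8 (blk 2, set 0) → L1-HIT  vc=[8, 10]
10: 0x8 (blk 2, set 0) → L1-HIT  vc=[8, 10]
11: 0x9 (blk 2, set 0) → L1-HIT  vc=[8, 10]
12: 0x28 (blk 10, set 0) → VC-HIT  vc=[8, 2]
13: 0x21 (blk 8, set 0) → VC-HIT  vc=[10, 2]
14: 0x23 (blk 8, set 0) → L1-HIT  vc=[10, 2]
15: 0x29 (blk 10, set 0) → VC-HIT  vc=[8, 2]

SEQ = [MISS, MISS, MISS, L1-HIT, L1-HIT, L1-HIT, VC-HIT, VC-HIT, L1-HIT, L1-HIT, L1-HIT, L1-HIT, VC-HIT, VC-HIT, L1-HIT, VC-HIT]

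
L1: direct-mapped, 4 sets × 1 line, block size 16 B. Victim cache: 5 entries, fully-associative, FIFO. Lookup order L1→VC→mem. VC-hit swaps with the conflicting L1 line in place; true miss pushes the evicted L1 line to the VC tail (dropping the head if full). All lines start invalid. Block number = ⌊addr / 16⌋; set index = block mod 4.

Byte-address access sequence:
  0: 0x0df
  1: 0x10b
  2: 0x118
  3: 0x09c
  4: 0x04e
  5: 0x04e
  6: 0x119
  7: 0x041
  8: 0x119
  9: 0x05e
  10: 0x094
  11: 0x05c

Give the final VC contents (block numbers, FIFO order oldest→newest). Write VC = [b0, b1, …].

0: 0xdf (blk 13, set 1) → MISS  vc=[]
1: 0x10b (blk 16, set 0) → MISS  vc=[]
2: 0x118 (blk 17, set 1) → MISS  vc=[13]
3: 0x9c (blk 9, set 1) → MISS  vc=[13, 17]
4: 0x4e (blk 4, set 0) → MISS  vc=[13, 17, 16]
5: 0x4e (blk 4, set 0) → L1-HIT  vc=[13, 17, 16]
6: 0x119 (blk 17, set 1) → VC-HIT  vc=[13, 9, 16]
7: 0x41 (blk 4, set 0) → L1-HIT  vc=[13, 9, 16]
8: 0x119 (blk 17, set 1) → L1-HIT  vc=[13, 9, 16]
9: 0x5e (blk 5, set 1) → MISS  vc=[13, 9, 16, 17]
10: 0x94 (blk 9, set 1) → VC-HIT  vc=[13, 5, 16, 17]
11: 0x5c (blk 5, set 1) → VC-HIT  vc=[13, 9, 16, 17]

VC = [13, 9, 16, 17]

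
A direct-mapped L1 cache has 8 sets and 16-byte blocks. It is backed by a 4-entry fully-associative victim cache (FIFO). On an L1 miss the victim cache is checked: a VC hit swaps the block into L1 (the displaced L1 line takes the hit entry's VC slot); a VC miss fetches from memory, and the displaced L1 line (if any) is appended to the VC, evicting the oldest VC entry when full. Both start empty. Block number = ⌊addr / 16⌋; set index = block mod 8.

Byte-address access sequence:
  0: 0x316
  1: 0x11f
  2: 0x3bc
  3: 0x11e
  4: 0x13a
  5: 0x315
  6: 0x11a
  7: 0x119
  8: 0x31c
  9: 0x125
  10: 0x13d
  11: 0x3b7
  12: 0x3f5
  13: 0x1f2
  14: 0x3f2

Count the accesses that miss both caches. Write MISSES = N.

MISSES = 7

#0 0x316→b49/s1 MISS; vc=[]
#1 0x11f→b17/s1 MISS; vc=[49]
#2 0x3bc→b59/s3 MISS; vc=[49]
#3 0x11e→b17/s1 L1-HIT; vc=[49]
#4 0x13a→b19/s3 MISS; vc=[49,59]
#5 0x315→b49/s1 VC-HIT; vc=[17,59]
#6 0x11a→b17/s1 VC-HIT; vc=[49,59]
#7 0x119→b17/s1 L1-HIT; vc=[49,59]
#8 0x31c→b49/s1 VC-HIT; vc=[17,59]
#9 0x125→b18/s2 MISS; vc=[17,59]
#10 0x13d→b19/s3 L1-HIT; vc=[17,59]
#11 0x3b7→b59/s3 VC-HIT; vc=[17,19]
#12 0x3f5→b63/s7 MISS; vc=[17,19]
#13 0x1f2→b31/s7 MISS; vc=[17,19,63]
#14 0x3f2→b63/s7 VC-HIT; vc=[17,19,31]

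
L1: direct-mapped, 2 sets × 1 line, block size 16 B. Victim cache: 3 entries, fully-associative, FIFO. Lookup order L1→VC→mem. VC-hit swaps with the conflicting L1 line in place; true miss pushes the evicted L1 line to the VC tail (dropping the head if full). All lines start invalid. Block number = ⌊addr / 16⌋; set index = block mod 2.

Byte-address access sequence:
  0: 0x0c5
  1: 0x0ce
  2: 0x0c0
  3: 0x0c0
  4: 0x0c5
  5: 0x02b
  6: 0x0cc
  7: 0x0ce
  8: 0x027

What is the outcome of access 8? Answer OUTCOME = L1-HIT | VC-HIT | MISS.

0: 0xc5 (blk 12, set 0) → MISS  vc=[]
1: 0xce (blk 12, set 0) → L1-HIT  vc=[]
2: 0xc0 (blk 12, set 0) → L1-HIT  vc=[]
3: 0xc0 (blk 12, set 0) → L1-HIT  vc=[]
4: 0xc5 (blk 12, set 0) → L1-HIT  vc=[]
5: 0x2b (blk 2, set 0) → MISS  vc=[12]
6: 0xcc (blk 12, set 0) → VC-HIT  vc=[2]
7: 0xce (blk 12, set 0) → L1-HIT  vc=[2]
8: 0x27 (blk 2, set 0) → VC-HIT  vc=[12]

OUTCOME = VC-HIT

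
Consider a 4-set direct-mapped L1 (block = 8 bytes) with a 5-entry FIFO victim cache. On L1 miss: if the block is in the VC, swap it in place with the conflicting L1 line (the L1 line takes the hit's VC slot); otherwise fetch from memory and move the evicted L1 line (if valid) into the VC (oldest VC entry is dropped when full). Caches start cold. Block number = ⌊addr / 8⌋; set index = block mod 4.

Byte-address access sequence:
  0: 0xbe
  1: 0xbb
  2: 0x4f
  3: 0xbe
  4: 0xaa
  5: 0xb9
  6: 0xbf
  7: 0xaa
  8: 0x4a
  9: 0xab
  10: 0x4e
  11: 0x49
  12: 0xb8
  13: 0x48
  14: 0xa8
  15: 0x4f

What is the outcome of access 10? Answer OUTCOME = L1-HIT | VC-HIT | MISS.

OUTCOME = VC-HIT

0: 0xbe (blk 23, set 3) → MISS  vc=[]
1: 0xbb (blk 23, set 3) → L1-HIT  vc=[]
2: 0x4f (blk 9, set 1) → MISS  vc=[]
3: 0xbe (blk 23, set 3) → L1-HIT  vc=[]
4: 0xaa (blk 21, set 1) → MISS  vc=[9]
5: 0xb9 (blk 23, set 3) → L1-HIT  vc=[9]
6: 0xbf (blk 23, set 3) → L1-HIT  vc=[9]
7: 0xaa (blk 21, set 1) → L1-HIT  vc=[9]
8: 0x4a (blk 9, set 1) → VC-HIT  vc=[21]
9: 0xab (blk 21, set 1) → VC-HIT  vc=[9]
10: 0x4e (blk 9, set 1) → VC-HIT  vc=[21]
11: 0x49 (blk 9, set 1) → L1-HIT  vc=[21]
12: 0xb8 (blk 23, set 3) → L1-HIT  vc=[21]
13: 0x48 (blk 9, set 1) → L1-HIT  vc=[21]
14: 0xa8 (blk 21, set 1) → VC-HIT  vc=[9]
15: 0x4f (blk 9, set 1) → VC-HIT  vc=[21]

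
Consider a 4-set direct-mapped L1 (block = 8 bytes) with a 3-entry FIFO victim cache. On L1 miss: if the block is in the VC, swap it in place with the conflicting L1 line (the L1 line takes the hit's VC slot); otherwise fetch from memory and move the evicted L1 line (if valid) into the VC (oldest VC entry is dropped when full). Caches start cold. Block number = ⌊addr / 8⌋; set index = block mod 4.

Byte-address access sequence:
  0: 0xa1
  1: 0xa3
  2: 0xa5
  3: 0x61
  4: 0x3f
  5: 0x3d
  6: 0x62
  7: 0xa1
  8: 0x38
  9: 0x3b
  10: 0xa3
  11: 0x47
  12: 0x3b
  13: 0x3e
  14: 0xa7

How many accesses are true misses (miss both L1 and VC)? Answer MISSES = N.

  [0] addr=0xa1 blk=20 s=0: MISS | VC []
  [1] addr=0xa3 blk=20 s=0: L1-HIT | VC []
  [2] addr=0xa5 blk=20 s=0: L1-HIT | VC []
  [3] addr=0x61 blk=12 s=0: MISS | VC [20]
  [4] addr=0x3f blk=7 s=3: MISS | VC [20]
  [5] addr=0x3d blk=7 s=3: L1-HIT | VC [20]
  [6] addr=0x62 blk=12 s=0: L1-HIT | VC [20]
  [7] addr=0xa1 blk=20 s=0: VC-HIT | VC [12]
  [8] addr=0x38 blk=7 s=3: L1-HIT | VC [12]
  [9] addr=0x3b blk=7 s=3: L1-HIT | VC [12]
  [10] addr=0xa3 blk=20 s=0: L1-HIT | VC [12]
  [11] addr=0x47 blk=8 s=0: MISS | VC [12, 20]
  [12] addr=0x3b blk=7 s=3: L1-HIT | VC [12, 20]
  [13] addr=0x3e blk=7 s=3: L1-HIT | VC [12, 20]
  [14] addr=0xa7 blk=20 s=0: VC-HIT | VC [12, 8]

MISSES = 4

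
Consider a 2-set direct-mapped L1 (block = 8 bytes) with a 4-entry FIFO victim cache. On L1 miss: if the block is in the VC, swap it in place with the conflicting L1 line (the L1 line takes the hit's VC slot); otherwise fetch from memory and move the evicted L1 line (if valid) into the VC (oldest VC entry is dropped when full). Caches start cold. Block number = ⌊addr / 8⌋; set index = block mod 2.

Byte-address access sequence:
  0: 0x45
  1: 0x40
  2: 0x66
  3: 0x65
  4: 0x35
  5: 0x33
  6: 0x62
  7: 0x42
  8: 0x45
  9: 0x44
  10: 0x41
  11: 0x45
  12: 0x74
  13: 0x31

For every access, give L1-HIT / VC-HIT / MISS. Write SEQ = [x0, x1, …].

  [0] addr=0x45 blk=8 s=0: MISS | VC []
  [1] addr=0x40 blk=8 s=0: L1-HIT | VC []
  [2] addr=0x66 blk=12 s=0: MISS | VC [8]
  [3] addr=0x65 blk=12 s=0: L1-HIT | VC [8]
  [4] addr=0x35 blk=6 s=0: MISS | VC [8, 12]
  [5] addr=0x33 blk=6 s=0: L1-HIT | VC [8, 12]
  [6] addr=0x62 blk=12 s=0: VC-HIT | VC [8, 6]
  [7] addr=0x42 blk=8 s=0: VC-HIT | VC [12, 6]
  [8] addr=0x45 blk=8 s=0: L1-HIT | VC [12, 6]
  [9] addr=0x44 blk=8 s=0: L1-HIT | VC [12, 6]
  [10] addr=0x41 blk=8 s=0: L1-HIT | VC [12, 6]
  [11] addr=0x45 blk=8 s=0: L1-HIT | VC [12, 6]
  [12] addr=0x74 blk=14 s=0: MISS | VC [12, 6, 8]
  [13] addr=0x31 blk=6 s=0: VC-HIT | VC [12, 14, 8]

SEQ = [MISS, L1-HIT, MISS, L1-HIT, MISS, L1-HIT, VC-HIT, VC-HIT, L1-HIT, L1-HIT, L1-HIT, L1-HIT, MISS, VC-HIT]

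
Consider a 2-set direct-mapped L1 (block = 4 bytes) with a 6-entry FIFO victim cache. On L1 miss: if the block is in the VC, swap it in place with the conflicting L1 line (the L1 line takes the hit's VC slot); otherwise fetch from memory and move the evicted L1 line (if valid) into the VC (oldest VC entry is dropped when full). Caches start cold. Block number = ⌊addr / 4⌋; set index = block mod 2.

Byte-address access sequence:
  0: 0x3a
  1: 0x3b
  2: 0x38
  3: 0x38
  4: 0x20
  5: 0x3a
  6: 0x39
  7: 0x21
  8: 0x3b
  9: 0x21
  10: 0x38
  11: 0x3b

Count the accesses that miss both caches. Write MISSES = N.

  [0] addr=0x3a blk=14 s=0: MISS | VC []
  [1] addr=0x3b blk=14 s=0: L1-HIT | VC []
  [2] addr=0x38 blk=14 s=0: L1-HIT | VC []
  [3] addr=0x38 blk=14 s=0: L1-HIT | VC []
  [4] addr=0x20 blk=8 s=0: MISS | VC [14]
  [5] addr=0x3a blk=14 s=0: VC-HIT | VC [8]
  [6] addr=0x39 blk=14 s=0: L1-HIT | VC [8]
  [7] addr=0x21 blk=8 s=0: VC-HIT | VC [14]
  [8] addr=0x3b blk=14 s=0: VC-HIT | VC [8]
  [9] addr=0x21 blk=8 s=0: VC-HIT | VC [14]
  [10] addr=0x38 blk=14 s=0: VC-HIT | VC [8]
  [11] addr=0x3b blk=14 s=0: L1-HIT | VC [8]

MISSES = 2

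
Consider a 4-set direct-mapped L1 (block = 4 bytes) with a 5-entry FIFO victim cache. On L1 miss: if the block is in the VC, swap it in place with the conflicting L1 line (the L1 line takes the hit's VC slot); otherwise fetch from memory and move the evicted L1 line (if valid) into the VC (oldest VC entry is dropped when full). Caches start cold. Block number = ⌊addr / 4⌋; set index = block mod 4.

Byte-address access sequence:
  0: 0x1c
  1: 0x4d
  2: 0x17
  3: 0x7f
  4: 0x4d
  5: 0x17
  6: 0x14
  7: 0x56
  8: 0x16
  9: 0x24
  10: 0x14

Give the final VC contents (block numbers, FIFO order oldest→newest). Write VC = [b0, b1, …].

#0 0x1c→b7/s3 MISS; vc=[]
#1 0x4d→b19/s3 MISS; vc=[7]
#2 0x17→b5/s1 MISS; vc=[7]
#3 0x7f→b31/s3 MISS; vc=[7,19]
#4 0x4d→b19/s3 VC-HIT; vc=[7,31]
#5 0x17→b5/s1 L1-HIT; vc=[7,31]
#6 0x14→b5/s1 L1-HIT; vc=[7,31]
#7 0x56→b21/s1 MISS; vc=[7,31,5]
#8 0x16→b5/s1 VC-HIT; vc=[7,31,21]
#9 0x24→b9/s1 MISS; vc=[7,31,21,5]
#10 0x14→b5/s1 VC-HIT; vc=[7,31,21,9]

VC = [7, 31, 21, 9]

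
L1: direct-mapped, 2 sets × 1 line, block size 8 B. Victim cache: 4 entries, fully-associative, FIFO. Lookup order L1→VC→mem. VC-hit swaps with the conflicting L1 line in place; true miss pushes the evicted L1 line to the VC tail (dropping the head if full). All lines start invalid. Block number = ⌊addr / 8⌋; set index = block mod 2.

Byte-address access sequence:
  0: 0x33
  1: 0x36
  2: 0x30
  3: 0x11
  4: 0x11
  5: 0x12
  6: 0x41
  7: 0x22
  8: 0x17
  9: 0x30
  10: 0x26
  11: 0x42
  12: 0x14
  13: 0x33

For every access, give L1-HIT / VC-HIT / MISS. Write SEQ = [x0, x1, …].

0: 0x33 (blk 6, set 0) → MISS  vc=[]
1: 0x36 (blk 6, set 0) → L1-HIT  vc=[]
2: 0x30 (blk 6, set 0) → L1-HIT  vc=[]
3: 0x11 (blk 2, set 0) → MISS  vc=[6]
4: 0x11 (blk 2, set 0) → L1-HIT  vc=[6]
5: 0x12 (blk 2, set 0) → L1-HIT  vc=[6]
6: 0x41 (blk 8, set 0) → MISS  vc=[6, 2]
7: 0x22 (blk 4, set 0) → MISS  vc=[6, 2, 8]
8: 0x17 (blk 2, set 0) → VC-HIT  vc=[6, 4, 8]
9: 0x30 (blk 6, set 0) → VC-HIT  vc=[2, 4, 8]
10: 0x26 (blk 4, set 0) → VC-HIT  vc=[2, 6, 8]
11: 0x42 (blk 8, set 0) → VC-HIT  vc=[2, 6, 4]
12: 0x14 (blk 2, set 0) → VC-HIT  vc=[8, 6, 4]
13: 0x33 (blk 6, set 0) → VC-HIT  vc=[8, 2, 4]

SEQ = [MISS, L1-HIT, L1-HIT, MISS, L1-HIT, L1-HIT, MISS, MISS, VC-HIT, VC-HIT, VC-HIT, VC-HIT, VC-HIT, VC-HIT]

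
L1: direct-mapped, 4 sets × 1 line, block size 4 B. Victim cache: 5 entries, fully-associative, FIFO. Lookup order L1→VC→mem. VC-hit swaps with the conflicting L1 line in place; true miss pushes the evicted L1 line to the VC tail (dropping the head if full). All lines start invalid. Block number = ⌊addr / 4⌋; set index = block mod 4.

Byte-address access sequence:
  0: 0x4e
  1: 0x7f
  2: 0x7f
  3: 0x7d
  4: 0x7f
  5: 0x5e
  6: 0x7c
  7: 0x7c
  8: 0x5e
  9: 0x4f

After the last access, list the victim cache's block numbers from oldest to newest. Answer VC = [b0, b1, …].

VC = [23, 31]

0: 0x4e (blk 19, set 3) → MISS  vc=[]
1: 0x7f (blk 31, set 3) → MISS  vc=[19]
2: 0x7f (blk 31, set 3) → L1-HIT  vc=[19]
3: 0x7d (blk 31, set 3) → L1-HIT  vc=[19]
4: 0x7f (blk 31, set 3) → L1-HIT  vc=[19]
5: 0x5e (blk 23, set 3) → MISS  vc=[19, 31]
6: 0x7c (blk 31, set 3) → VC-HIT  vc=[19, 23]
7: 0x7c (blk 31, set 3) → L1-HIT  vc=[19, 23]
8: 0x5e (blk 23, set 3) → VC-HIT  vc=[19, 31]
9: 0x4f (blk 19, set 3) → VC-HIT  vc=[23, 31]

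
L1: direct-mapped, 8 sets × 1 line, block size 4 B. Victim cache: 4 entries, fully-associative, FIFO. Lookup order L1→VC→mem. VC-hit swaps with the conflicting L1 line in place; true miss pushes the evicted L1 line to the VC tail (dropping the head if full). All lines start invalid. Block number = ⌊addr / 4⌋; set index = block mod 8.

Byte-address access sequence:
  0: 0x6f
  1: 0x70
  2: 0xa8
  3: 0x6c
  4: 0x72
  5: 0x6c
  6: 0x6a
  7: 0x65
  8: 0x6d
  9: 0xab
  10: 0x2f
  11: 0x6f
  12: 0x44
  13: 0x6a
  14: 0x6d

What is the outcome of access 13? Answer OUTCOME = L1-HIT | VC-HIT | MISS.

0: 0x6f (blk 27, set 3) → MISS  vc=[]
1: 0x70 (blk 28, set 4) → MISS  vc=[]
2: 0xa8 (blk 42, set 2) → MISS  vc=[]
3: 0x6c (blk 27, set 3) → L1-HIT  vc=[]
4: 0x72 (blk 28, set 4) → L1-HIT  vc=[]
5: 0x6c (blk 27, set 3) → L1-HIT  vc=[]
6: 0x6a (blk 26, set 2) → MISS  vc=[42]
7: 0x65 (blk 25, set 1) → MISS  vc=[42]
8: 0x6d (blk 27, set 3) → L1-HIT  vc=[42]
9: 0xab (blk 42, set 2) → VC-HIT  vc=[26]
10: 0x2f (blk 11, set 3) → MISS  vc=[26, 27]
11: 0x6f (blk 27, set 3) → VC-HIT  vc=[26, 11]
12: 0x44 (blk 17, set 1) → MISS  vc=[26, 11, 25]
13: 0x6a (blk 26, set 2) → VC-HIT  vc=[42, 11, 25]
14: 0x6d (blk 27, set 3) → L1-HIT  vc=[42, 11, 25]

OUTCOME = VC-HIT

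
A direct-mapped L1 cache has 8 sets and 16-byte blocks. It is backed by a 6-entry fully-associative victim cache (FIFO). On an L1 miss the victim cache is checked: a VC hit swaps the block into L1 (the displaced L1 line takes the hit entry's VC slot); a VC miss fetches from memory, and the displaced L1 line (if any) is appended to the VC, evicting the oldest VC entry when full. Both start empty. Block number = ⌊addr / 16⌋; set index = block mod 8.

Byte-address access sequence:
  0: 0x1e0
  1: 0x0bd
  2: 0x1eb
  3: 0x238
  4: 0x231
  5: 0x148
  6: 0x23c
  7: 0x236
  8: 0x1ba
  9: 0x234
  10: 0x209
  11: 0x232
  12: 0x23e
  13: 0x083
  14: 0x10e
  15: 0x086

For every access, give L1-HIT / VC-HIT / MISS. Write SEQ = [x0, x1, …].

SEQ = [MISS, MISS, L1-HIT, MISS, L1-HIT, MISS, L1-HIT, L1-HIT, MISS, VC-HIT, MISS, L1-HIT, L1-HIT, MISS, MISS, VC-HIT]

0: 0x1e0 (blk 30, set 6) → MISS  vc=[]
1: 0xbd (blk 11, set 3) → MISS  vc=[]
2: 0x1eb (blk 30, set 6) → L1-HIT  vc=[]
3: 0x238 (blk 35, set 3) → MISS  vc=[11]
4: 0x231 (blk 35, set 3) → L1-HIT  vc=[11]
5: 0x148 (blk 20, set 4) → MISS  vc=[11]
6: 0x23c (blk 35, set 3) → L1-HIT  vc=[11]
7: 0x236 (blk 35, set 3) → L1-HIT  vc=[11]
8: 0x1ba (blk 27, set 3) → MISS  vc=[11, 35]
9: 0x234 (blk 35, set 3) → VC-HIT  vc=[11, 27]
10: 0x209 (blk 32, set 0) → MISS  vc=[11, 27]
11: 0x232 (blk 35, set 3) → L1-HIT  vc=[11, 27]
12: 0x23e (blk 35, set 3) → L1-HIT  vc=[11, 27]
13: 0x83 (blk 8, set 0) → MISS  vc=[11, 27, 32]
14: 0x10e (blk 16, set 0) → MISS  vc=[11, 27, 32, 8]
15: 0x86 (blk 8, set 0) → VC-HIT  vc=[11, 27, 32, 16]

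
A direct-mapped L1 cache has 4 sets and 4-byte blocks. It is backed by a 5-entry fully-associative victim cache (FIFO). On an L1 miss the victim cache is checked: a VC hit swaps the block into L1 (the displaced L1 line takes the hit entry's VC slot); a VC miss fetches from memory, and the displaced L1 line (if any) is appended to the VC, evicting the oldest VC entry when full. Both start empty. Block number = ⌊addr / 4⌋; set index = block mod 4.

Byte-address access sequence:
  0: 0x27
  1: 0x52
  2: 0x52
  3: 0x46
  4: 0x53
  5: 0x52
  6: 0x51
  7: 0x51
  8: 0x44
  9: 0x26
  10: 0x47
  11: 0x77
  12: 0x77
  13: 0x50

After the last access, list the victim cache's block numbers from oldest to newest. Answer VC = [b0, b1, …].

VC = [9, 17]

#0 0x27→b9/s1 MISS; vc=[]
#1 0x52→b20/s0 MISS; vc=[]
#2 0x52→b20/s0 L1-HIT; vc=[]
#3 0x46→b17/s1 MISS; vc=[9]
#4 0x53→b20/s0 L1-HIT; vc=[9]
#5 0x52→b20/s0 L1-HIT; vc=[9]
#6 0x51→b20/s0 L1-HIT; vc=[9]
#7 0x51→b20/s0 L1-HIT; vc=[9]
#8 0x44→b17/s1 L1-HIT; vc=[9]
#9 0x26→b9/s1 VC-HIT; vc=[17]
#10 0x47→b17/s1 VC-HIT; vc=[9]
#11 0x77→b29/s1 MISS; vc=[9,17]
#12 0x77→b29/s1 L1-HIT; vc=[9,17]
#13 0x50→b20/s0 L1-HIT; vc=[9,17]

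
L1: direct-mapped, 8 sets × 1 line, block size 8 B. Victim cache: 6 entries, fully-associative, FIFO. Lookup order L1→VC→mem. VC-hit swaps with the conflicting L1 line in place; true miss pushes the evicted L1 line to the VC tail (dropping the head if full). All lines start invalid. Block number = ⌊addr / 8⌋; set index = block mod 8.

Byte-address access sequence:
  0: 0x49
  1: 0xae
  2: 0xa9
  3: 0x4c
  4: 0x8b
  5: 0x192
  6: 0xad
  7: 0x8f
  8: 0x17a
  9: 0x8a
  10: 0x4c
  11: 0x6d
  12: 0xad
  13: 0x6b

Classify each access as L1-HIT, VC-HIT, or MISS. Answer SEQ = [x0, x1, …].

#0 0x49→b9/s1 MISS; vc=[]
#1 0xae→b21/s5 MISS; vc=[]
#2 0xa9→b21/s5 L1-HIT; vc=[]
#3 0x4c→b9/s1 L1-HIT; vc=[]
#4 0x8b→b17/s1 MISS; vc=[9]
#5 0x192→b50/s2 MISS; vc=[9]
#6 0xad→b21/s5 L1-HIT; vc=[9]
#7 0x8f→b17/s1 L1-HIT; vc=[9]
#8 0x17a→b47/s7 MISS; vc=[9]
#9 0x8a→b17/s1 L1-HIT; vc=[9]
#10 0x4c→b9/s1 VC-HIT; vc=[17]
#11 0x6d→b13/s5 MISS; vc=[17,21]
#12 0xad→b21/s5 VC-HIT; vc=[17,13]
#13 0x6b→b13/s5 VC-HIT; vc=[17,21]

SEQ = [MISS, MISS, L1-HIT, L1-HIT, MISS, MISS, L1-HIT, L1-HIT, MISS, L1-HIT, VC-HIT, MISS, VC-HIT, VC-HIT]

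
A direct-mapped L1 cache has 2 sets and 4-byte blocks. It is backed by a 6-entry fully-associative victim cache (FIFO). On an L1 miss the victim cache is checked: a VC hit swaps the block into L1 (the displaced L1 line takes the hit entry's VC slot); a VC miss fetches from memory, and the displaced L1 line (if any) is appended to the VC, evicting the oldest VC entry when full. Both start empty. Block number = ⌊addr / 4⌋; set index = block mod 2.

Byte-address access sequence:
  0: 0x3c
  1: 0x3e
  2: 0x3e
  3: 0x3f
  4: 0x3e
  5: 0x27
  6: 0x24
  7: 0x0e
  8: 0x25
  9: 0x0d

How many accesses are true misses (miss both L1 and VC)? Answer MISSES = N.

MISSES = 3

  [0] addr=0x3c blk=15 s=1: MISS | VC []
  [1] addr=0x3e blk=15 s=1: L1-HIT | VC []
  [2] addr=0x3e blk=15 s=1: L1-HIT | VC []
  [3] addr=0x3f blk=15 s=1: L1-HIT | VC []
  [4] addr=0x3e blk=15 s=1: L1-HIT | VC []
  [5] addr=0x27 blk=9 s=1: MISS | VC [15]
  [6] addr=0x24 blk=9 s=1: L1-HIT | VC [15]
  [7] addr=0xe blk=3 s=1: MISS | VC [15, 9]
  [8] addr=0x25 blk=9 s=1: VC-HIT | VC [15, 3]
  [9] addr=0xd blk=3 s=1: VC-HIT | VC [15, 9]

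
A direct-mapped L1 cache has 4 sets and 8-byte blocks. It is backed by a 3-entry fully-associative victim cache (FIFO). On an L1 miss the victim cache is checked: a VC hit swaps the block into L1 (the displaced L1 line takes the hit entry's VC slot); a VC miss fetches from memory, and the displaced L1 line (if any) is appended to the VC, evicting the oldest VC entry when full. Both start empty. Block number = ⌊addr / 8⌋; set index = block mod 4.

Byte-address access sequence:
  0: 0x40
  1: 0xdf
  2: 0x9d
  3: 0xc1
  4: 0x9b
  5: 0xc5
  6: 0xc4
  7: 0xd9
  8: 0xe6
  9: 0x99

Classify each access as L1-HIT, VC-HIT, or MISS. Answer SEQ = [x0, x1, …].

  [0] addr=0x40 blk=8 s=0: MISS | VC []
  [1] addr=0xdf blk=27 s=3: MISS | VC []
  [2] addr=0x9d blk=19 s=3: MISS | VC [27]
  [3] addr=0xc1 blk=24 s=0: MISS | VC [27, 8]
  [4] addr=0x9b blk=19 s=3: L1-HIT | VC [27, 8]
  [5] addr=0xc5 blk=24 s=0: L1-HIT | VC [27, 8]
  [6] addr=0xc4 blk=24 s=0: L1-HIT | VC [27, 8]
  [7] addr=0xd9 blk=27 s=3: VC-HIT | VC [19, 8]
  [8] addr=0xe6 blk=28 s=0: MISS | VC [19, 8, 24]
  [9] addr=0x99 blk=19 s=3: VC-HIT | VC [27, 8, 24]

SEQ = [MISS, MISS, MISS, MISS, L1-HIT, L1-HIT, L1-HIT, VC-HIT, MISS, VC-HIT]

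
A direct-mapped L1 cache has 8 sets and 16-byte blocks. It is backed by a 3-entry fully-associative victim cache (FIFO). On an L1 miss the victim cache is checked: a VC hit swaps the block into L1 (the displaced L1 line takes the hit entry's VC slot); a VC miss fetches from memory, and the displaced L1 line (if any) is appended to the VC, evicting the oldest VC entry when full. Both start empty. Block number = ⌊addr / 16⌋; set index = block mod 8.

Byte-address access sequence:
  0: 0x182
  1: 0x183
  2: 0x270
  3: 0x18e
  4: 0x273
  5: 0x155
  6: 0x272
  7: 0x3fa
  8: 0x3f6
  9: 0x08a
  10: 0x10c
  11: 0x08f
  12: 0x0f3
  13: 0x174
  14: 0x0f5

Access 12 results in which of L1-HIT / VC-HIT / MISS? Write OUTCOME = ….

OUTCOME = MISS

#0 0x182→b24/s0 MISS; vc=[]
#1 0x183→b24/s0 L1-HIT; vc=[]
#2 0x270→b39/s7 MISS; vc=[]
#3 0x18e→b24/s0 L1-HIT; vc=[]
#4 0x273→b39/s7 L1-HIT; vc=[]
#5 0x155→b21/s5 MISS; vc=[]
#6 0x272→b39/s7 L1-HIT; vc=[]
#7 0x3fa→b63/s7 MISS; vc=[39]
#8 0x3f6→b63/s7 L1-HIT; vc=[39]
#9 0x8a→b8/s0 MISS; vc=[39,24]
#10 0x10c→b16/s0 MISS; vc=[39,24,8]
#11 0x8f→b8/s0 VC-HIT; vc=[39,24,16]
#12 0xf3→b15/s7 MISS; vc=[24,16,63]
#13 0x174→b23/s7 MISS; vc=[16,63,15]
#14 0xf5→b15/s7 VC-HIT; vc=[16,63,23]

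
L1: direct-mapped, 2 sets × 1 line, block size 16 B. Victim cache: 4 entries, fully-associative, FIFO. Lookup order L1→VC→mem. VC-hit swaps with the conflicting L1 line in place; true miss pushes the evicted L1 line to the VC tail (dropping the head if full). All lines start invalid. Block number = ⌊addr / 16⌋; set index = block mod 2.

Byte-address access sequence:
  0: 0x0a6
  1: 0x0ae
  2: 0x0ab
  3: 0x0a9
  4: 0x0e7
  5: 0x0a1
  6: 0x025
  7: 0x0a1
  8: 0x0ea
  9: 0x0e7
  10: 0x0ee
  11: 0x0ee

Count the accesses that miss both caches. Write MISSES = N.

MISSES = 3

  [0] addr=0xa6 blk=10 s=0: MISS | VC []
  [1] addr=0xae blk=10 s=0: L1-HIT | VC []
  [2] addr=0xab blk=10 s=0: L1-HIT | VC []
  [3] addr=0xa9 blk=10 s=0: L1-HIT | VC []
  [4] addr=0xe7 blk=14 s=0: MISS | VC [10]
  [5] addr=0xa1 blk=10 s=0: VC-HIT | VC [14]
  [6] addr=0x25 blk=2 s=0: MISS | VC [14, 10]
  [7] addr=0xa1 blk=10 s=0: VC-HIT | VC [14, 2]
  [8] addr=0xea blk=14 s=0: VC-HIT | VC [10, 2]
  [9] addr=0xe7 blk=14 s=0: L1-HIT | VC [10, 2]
  [10] addr=0xee blk=14 s=0: L1-HIT | VC [10, 2]
  [11] addr=0xee blk=14 s=0: L1-HIT | VC [10, 2]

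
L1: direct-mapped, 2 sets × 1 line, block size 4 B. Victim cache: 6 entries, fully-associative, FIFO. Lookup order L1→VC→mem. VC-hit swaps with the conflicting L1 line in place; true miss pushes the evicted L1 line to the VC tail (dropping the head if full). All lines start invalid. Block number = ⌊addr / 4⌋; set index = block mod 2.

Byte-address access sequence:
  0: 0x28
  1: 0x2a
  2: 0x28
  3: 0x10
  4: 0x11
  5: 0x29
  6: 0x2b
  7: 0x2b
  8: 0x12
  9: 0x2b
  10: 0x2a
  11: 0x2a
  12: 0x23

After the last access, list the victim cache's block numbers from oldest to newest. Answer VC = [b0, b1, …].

0: 0x28 (blk 10, set 0) → MISS  vc=[]
1: 0x2a (blk 10, set 0) → L1-HIT  vc=[]
2: 0x28 (blk 10, set 0) → L1-HIT  vc=[]
3: 0x10 (blk 4, set 0) → MISS  vc=[10]
4: 0x11 (blk 4, set 0) → L1-HIT  vc=[10]
5: 0x29 (blk 10, set 0) → VC-HIT  vc=[4]
6: 0x2b (blk 10, set 0) → L1-HIT  vc=[4]
7: 0x2b (blk 10, set 0) → L1-HIT  vc=[4]
8: 0x12 (blk 4, set 0) → VC-HIT  vc=[10]
9: 0x2b (blk 10, set 0) → VC-HIT  vc=[4]
10: 0x2a (blk 10, set 0) → L1-HIT  vc=[4]
11: 0x2a (blk 10, set 0) → L1-HIT  vc=[4]
12: 0x23 (blk 8, set 0) → MISS  vc=[4, 10]

VC = [4, 10]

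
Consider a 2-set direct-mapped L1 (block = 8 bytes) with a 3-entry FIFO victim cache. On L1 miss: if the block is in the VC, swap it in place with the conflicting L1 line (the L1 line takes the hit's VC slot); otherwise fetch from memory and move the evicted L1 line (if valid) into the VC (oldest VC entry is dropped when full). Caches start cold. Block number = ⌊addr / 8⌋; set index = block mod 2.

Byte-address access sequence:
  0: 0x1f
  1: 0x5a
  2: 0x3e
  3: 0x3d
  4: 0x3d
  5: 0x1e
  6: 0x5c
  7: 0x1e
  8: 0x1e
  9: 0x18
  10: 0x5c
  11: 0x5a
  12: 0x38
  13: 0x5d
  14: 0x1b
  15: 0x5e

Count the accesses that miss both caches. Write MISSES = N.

MISSES = 3

#0 0x1f→b3/s1 MISS; vc=[]
#1 0x5a→b11/s1 MISS; vc=[3]
#2 0x3e→b7/s1 MISS; vc=[3,11]
#3 0x3d→b7/s1 L1-HIT; vc=[3,11]
#4 0x3d→b7/s1 L1-HIT; vc=[3,11]
#5 0x1e→b3/s1 VC-HIT; vc=[7,11]
#6 0x5c→b11/s1 VC-HIT; vc=[7,3]
#7 0x1e→b3/s1 VC-HIT; vc=[7,11]
#8 0x1e→b3/s1 L1-HIT; vc=[7,11]
#9 0x18→b3/s1 L1-HIT; vc=[7,11]
#10 0x5c→b11/s1 VC-HIT; vc=[7,3]
#11 0x5a→b11/s1 L1-HIT; vc=[7,3]
#12 0x38→b7/s1 VC-HIT; vc=[11,3]
#13 0x5d→b11/s1 VC-HIT; vc=[7,3]
#14 0x1b→b3/s1 VC-HIT; vc=[7,11]
#15 0x5e→b11/s1 VC-HIT; vc=[7,3]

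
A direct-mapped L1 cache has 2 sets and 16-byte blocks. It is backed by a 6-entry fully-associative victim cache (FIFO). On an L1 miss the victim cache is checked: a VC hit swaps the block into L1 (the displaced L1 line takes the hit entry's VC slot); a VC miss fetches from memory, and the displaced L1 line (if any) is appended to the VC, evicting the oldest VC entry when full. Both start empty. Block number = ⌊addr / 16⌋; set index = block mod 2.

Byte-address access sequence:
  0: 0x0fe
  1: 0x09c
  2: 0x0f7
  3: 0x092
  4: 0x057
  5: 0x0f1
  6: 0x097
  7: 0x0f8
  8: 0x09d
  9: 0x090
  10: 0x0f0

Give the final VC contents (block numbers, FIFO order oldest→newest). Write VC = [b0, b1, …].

VC = [5, 9]

0: 0xfe (blk 15, set 1) → MISS  vc=[]
1: 0x9c (blk 9, set 1) → MISS  vc=[15]
2: 0xf7 (blk 15, set 1) → VC-HIT  vc=[9]
3: 0x92 (blk 9, set 1) → VC-HIT  vc=[15]
4: 0x57 (blk 5, set 1) → MISS  vc=[15, 9]
5: 0xf1 (blk 15, set 1) → VC-HIT  vc=[5, 9]
6: 0x97 (blk 9, set 1) → VC-HIT  vc=[5, 15]
7: 0xf8 (blk 15, set 1) → VC-HIT  vc=[5, 9]
8: 0x9d (blk 9, set 1) → VC-HIT  vc=[5, 15]
9: 0x90 (blk 9, set 1) → L1-HIT  vc=[5, 15]
10: 0xf0 (blk 15, set 1) → VC-HIT  vc=[5, 9]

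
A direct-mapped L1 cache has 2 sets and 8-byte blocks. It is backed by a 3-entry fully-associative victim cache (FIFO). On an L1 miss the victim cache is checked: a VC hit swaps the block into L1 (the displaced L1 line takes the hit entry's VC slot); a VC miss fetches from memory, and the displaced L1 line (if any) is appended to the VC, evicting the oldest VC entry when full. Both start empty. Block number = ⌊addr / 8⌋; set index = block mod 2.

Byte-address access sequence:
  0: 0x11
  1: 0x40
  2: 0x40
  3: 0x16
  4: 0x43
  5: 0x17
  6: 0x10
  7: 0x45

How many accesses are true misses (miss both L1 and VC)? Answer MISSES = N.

MISSES = 2

0: 0x11 (blk 2, set 0) → MISS  vc=[]
1: 0x40 (blk 8, set 0) → MISS  vc=[2]
2: 0x40 (blk 8, set 0) → L1-HIT  vc=[2]
3: 0x16 (blk 2, set 0) → VC-HIT  vc=[8]
4: 0x43 (blk 8, set 0) → VC-HIT  vc=[2]
5: 0x17 (blk 2, set 0) → VC-HIT  vc=[8]
6: 0x10 (blk 2, set 0) → L1-HIT  vc=[8]
7: 0x45 (blk 8, set 0) → VC-HIT  vc=[2]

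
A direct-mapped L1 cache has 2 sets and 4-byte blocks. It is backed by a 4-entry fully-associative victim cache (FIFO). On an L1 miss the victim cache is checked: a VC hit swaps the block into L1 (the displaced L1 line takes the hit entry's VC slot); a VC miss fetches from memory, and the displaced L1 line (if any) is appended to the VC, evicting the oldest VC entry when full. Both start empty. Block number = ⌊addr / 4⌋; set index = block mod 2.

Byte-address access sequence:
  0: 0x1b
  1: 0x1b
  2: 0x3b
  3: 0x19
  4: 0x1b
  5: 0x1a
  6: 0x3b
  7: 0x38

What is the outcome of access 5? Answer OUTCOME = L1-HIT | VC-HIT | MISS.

OUTCOME = L1-HIT

  [0] addr=0x1b blk=6 s=0: MISS | VC []
  [1] addr=0x1b blk=6 s=0: L1-HIT | VC []
  [2] addr=0x3b blk=14 s=0: MISS | VC [6]
  [3] addr=0x19 blk=6 s=0: VC-HIT | VC [14]
  [4] addr=0x1b blk=6 s=0: L1-HIT | VC [14]
  [5] addr=0x1a blk=6 s=0: L1-HIT | VC [14]
  [6] addr=0x3b blk=14 s=0: VC-HIT | VC [6]
  [7] addr=0x38 blk=14 s=0: L1-HIT | VC [6]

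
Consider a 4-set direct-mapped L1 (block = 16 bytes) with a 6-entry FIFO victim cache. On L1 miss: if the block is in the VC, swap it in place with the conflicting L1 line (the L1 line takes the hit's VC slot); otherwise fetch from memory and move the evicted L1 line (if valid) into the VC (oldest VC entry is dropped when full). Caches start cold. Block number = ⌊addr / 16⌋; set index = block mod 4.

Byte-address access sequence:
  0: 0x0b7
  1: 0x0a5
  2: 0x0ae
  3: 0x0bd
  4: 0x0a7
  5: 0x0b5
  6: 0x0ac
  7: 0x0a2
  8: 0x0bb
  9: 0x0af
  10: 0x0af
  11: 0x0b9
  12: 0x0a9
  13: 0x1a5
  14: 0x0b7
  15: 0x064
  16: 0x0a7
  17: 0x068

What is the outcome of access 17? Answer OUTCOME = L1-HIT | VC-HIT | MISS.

  [0] addr=0xb7 blk=11 s=3: MISS | VC []
  [1] addr=0xa5 blk=10 s=2: MISS | VC []
  [2] addr=0xae blk=10 s=2: L1-HIT | VC []
  [3] addr=0xbd blk=11 s=3: L1-HIT | VC []
  [4] addr=0xa7 blk=10 s=2: L1-HIT | VC []
  [5] addr=0xb5 blk=11 s=3: L1-HIT | VC []
  [6] addr=0xac blk=10 s=2: L1-HIT | VC []
  [7] addr=0xa2 blk=10 s=2: L1-HIT | VC []
  [8] addr=0xbb blk=11 s=3: L1-HIT | VC []
  [9] addr=0xaf blk=10 s=2: L1-HIT | VC []
  [10] addr=0xaf blk=10 s=2: L1-HIT | VC []
  [11] addr=0xb9 blk=11 s=3: L1-HIT | VC []
  [12] addr=0xa9 blk=10 s=2: L1-HIT | VC []
  [13] addr=0x1a5 blk=26 s=2: MISS | VC [10]
  [14] addr=0xb7 blk=11 s=3: L1-HIT | VC [10]
  [15] addr=0x64 blk=6 s=2: MISS | VC [10, 26]
  [16] addr=0xa7 blk=10 s=2: VC-HIT | VC [6, 26]
  [17] addr=0x68 blk=6 s=2: VC-HIT | VC [10, 26]

OUTCOME = VC-HIT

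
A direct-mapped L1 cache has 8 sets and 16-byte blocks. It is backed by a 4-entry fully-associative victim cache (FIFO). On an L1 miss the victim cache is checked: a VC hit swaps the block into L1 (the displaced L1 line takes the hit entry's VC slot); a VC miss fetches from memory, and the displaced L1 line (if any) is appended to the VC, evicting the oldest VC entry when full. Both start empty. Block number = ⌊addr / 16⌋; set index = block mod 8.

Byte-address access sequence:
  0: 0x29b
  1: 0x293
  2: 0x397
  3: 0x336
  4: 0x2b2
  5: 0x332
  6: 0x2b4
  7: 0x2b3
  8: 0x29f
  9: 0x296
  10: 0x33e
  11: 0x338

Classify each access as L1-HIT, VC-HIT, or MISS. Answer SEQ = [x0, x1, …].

#0 0x29b→b41/s1 MISS; vc=[]
#1 0x293→b41/s1 L1-HIT; vc=[]
#2 0x397→b57/s1 MISS; vc=[41]
#3 0x336→b51/s3 MISS; vc=[41]
#4 0x2b2→b43/s3 MISS; vc=[41,51]
#5 0x332→b51/s3 VC-HIT; vc=[41,43]
#6 0x2b4→b43/s3 VC-HIT; vc=[41,51]
#7 0x2b3→b43/s3 L1-HIT; vc=[41,51]
#8 0x29f→b41/s1 VC-HIT; vc=[57,51]
#9 0x296→b41/s1 L1-HIT; vc=[57,51]
#10 0x33e→b51/s3 VC-HIT; vc=[57,43]
#11 0x338→b51/s3 L1-HIT; vc=[57,43]

SEQ = [MISS, L1-HIT, MISS, MISS, MISS, VC-HIT, VC-HIT, L1-HIT, VC-HIT, L1-HIT, VC-HIT, L1-HIT]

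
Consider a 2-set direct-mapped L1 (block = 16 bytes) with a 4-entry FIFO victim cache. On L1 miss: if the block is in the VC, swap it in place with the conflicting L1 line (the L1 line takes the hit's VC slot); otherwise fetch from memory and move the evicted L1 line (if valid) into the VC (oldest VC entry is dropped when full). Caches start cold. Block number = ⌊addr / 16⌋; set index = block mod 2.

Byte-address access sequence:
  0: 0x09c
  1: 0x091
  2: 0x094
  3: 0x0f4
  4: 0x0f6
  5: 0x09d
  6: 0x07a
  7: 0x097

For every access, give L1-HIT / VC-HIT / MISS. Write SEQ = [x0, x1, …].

0: 0x9c (blk 9, set 1) → MISS  vc=[]
1: 0x91 (blk 9, set 1) → L1-HIT  vc=[]
2: 0x94 (blk 9, set 1) → L1-HIT  vc=[]
3: 0xf4 (blk 15, set 1) → MISS  vc=[9]
4: 0xf6 (blk 15, set 1) → L1-HIT  vc=[9]
5: 0x9d (blk 9, set 1) → VC-HIT  vc=[15]
6: 0x7a (blk 7, set 1) → MISS  vc=[15, 9]
7: 0x97 (blk 9, set 1) → VC-HIT  vc=[15, 7]

SEQ = [MISS, L1-HIT, L1-HIT, MISS, L1-HIT, VC-HIT, MISS, VC-HIT]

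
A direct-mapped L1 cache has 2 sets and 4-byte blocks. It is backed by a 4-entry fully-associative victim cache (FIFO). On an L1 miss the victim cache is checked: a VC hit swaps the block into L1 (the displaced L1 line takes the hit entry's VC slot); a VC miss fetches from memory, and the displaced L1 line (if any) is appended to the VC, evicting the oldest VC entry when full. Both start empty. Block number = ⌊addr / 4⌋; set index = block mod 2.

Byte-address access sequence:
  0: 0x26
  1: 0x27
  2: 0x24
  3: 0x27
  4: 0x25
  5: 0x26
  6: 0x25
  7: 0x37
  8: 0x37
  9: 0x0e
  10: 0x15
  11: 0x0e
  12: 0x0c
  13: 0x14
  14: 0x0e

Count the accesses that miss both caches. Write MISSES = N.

  [0] addr=0x26 blk=9 s=1: MISS | VC []
  [1] addr=0x27 blk=9 s=1: L1-HIT | VC []
  [2] addr=0x24 blk=9 s=1: L1-HIT | VC []
  [3] addr=0x27 blk=9 s=1: L1-HIT | VC []
  [4] addr=0x25 blk=9 s=1: L1-HIT | VC []
  [5] addr=0x26 blk=9 s=1: L1-HIT | VC []
  [6] addr=0x25 blk=9 s=1: L1-HIT | VC []
  [7] addr=0x37 blk=13 s=1: MISS | VC [9]
  [8] addr=0x37 blk=13 s=1: L1-HIT | VC [9]
  [9] addr=0xe blk=3 s=1: MISS | VC [9, 13]
  [10] addr=0x15 blk=5 s=1: MISS | VC [9, 13, 3]
  [11] addr=0xe blk=3 s=1: VC-HIT | VC [9, 13, 5]
  [12] addr=0xc blk=3 s=1: L1-HIT | VC [9, 13, 5]
  [13] addr=0x14 blk=5 s=1: VC-HIT | VC [9, 13, 3]
  [14] addr=0xe blk=3 s=1: VC-HIT | VC [9, 13, 5]

MISSES = 4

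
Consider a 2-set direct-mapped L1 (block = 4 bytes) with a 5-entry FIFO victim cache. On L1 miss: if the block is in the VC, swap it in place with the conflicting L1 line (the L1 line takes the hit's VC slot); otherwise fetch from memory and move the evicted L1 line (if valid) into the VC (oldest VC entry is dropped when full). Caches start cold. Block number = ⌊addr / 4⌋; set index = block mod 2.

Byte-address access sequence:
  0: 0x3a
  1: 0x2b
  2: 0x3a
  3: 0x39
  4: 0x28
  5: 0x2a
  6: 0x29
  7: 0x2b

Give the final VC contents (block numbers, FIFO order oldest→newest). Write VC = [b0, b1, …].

VC = [14]

#0 0x3a→b14/s0 MISS; vc=[]
#1 0x2b→b10/s0 MISS; vc=[14]
#2 0x3a→b14/s0 VC-HIT; vc=[10]
#3 0x39→b14/s0 L1-HIT; vc=[10]
#4 0x28→b10/s0 VC-HIT; vc=[14]
#5 0x2a→b10/s0 L1-HIT; vc=[14]
#6 0x29→b10/s0 L1-HIT; vc=[14]
#7 0x2b→b10/s0 L1-HIT; vc=[14]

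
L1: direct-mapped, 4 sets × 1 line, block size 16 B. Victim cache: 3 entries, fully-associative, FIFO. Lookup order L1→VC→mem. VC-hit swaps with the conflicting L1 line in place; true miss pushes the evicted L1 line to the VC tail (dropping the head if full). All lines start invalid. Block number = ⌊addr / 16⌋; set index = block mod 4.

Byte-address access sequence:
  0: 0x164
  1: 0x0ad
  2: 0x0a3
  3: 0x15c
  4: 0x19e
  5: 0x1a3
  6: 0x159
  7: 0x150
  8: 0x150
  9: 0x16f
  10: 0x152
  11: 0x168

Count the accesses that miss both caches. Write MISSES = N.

#0 0x164→b22/s2 MISS; vc=[]
#1 0xad→b10/s2 MISS; vc=[22]
#2 0xa3→b10/s2 L1-HIT; vc=[22]
#3 0x15c→b21/s1 MISS; vc=[22]
#4 0x19e→b25/s1 MISS; vc=[22,21]
#5 0x1a3→b26/s2 MISS; vc=[22,21,10]
#6 0x159→b21/s1 VC-HIT; vc=[22,25,10]
#7 0x150→b21/s1 L1-HIT; vc=[22,25,10]
#8 0x150→b21/s1 L1-HIT; vc=[22,25,10]
#9 0x16f→b22/s2 VC-HIT; vc=[26,25,10]
#10 0x152→b21/s1 L1-HIT; vc=[26,25,10]
#11 0x168→b22/s2 L1-HIT; vc=[26,25,10]

MISSES = 5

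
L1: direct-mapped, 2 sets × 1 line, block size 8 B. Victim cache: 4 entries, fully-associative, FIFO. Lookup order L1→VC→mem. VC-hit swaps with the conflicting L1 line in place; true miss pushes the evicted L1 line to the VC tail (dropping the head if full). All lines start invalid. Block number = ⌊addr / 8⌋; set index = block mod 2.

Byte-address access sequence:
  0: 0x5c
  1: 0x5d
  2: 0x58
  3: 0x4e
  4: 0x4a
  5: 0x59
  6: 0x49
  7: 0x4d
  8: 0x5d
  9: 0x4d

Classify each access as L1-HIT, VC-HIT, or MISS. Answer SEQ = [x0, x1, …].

SEQ = [MISS, L1-HIT, L1-HIT, MISS, L1-HIT, VC-HIT, VC-HIT, L1-HIT, VC-HIT, VC-HIT]

0: 0x5c (blk 11, set 1) → MISS  vc=[]
1: 0x5d (blk 11, set 1) → L1-HIT  vc=[]
2: 0x58 (blk 11, set 1) → L1-HIT  vc=[]
3: 0x4e (blk 9, set 1) → MISS  vc=[11]
4: 0x4a (blk 9, set 1) → L1-HIT  vc=[11]
5: 0x59 (blk 11, set 1) → VC-HIT  vc=[9]
6: 0x49 (blk 9, set 1) → VC-HIT  vc=[11]
7: 0x4d (blk 9, set 1) → L1-HIT  vc=[11]
8: 0x5d (blk 11, set 1) → VC-HIT  vc=[9]
9: 0x4d (blk 9, set 1) → VC-HIT  vc=[11]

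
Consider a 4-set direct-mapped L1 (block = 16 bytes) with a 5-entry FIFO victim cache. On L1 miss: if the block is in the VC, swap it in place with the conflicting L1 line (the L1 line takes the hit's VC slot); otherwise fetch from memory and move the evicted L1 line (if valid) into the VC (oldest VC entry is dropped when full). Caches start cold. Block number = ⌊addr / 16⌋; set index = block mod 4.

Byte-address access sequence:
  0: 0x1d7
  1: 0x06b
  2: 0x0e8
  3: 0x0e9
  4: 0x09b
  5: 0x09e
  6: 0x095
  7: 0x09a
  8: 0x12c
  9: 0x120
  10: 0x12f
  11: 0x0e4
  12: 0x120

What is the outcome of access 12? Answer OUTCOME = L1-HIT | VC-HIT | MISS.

OUTCOME = VC-HIT

#0 0x1d7→b29/s1 MISS; vc=[]
#1 0x6b→b6/s2 MISS; vc=[]
#2 0xe8→b14/s2 MISS; vc=[6]
#3 0xe9→b14/s2 L1-HIT; vc=[6]
#4 0x9b→b9/s1 MISS; vc=[6,29]
#5 0x9e→b9/s1 L1-HIT; vc=[6,29]
#6 0x95→b9/s1 L1-HIT; vc=[6,29]
#7 0x9a→b9/s1 L1-HIT; vc=[6,29]
#8 0x12c→b18/s2 MISS; vc=[6,29,14]
#9 0x120→b18/s2 L1-HIT; vc=[6,29,14]
#10 0x12f→b18/s2 L1-HIT; vc=[6,29,14]
#11 0xe4→b14/s2 VC-HIT; vc=[6,29,18]
#12 0x120→b18/s2 VC-HIT; vc=[6,29,14]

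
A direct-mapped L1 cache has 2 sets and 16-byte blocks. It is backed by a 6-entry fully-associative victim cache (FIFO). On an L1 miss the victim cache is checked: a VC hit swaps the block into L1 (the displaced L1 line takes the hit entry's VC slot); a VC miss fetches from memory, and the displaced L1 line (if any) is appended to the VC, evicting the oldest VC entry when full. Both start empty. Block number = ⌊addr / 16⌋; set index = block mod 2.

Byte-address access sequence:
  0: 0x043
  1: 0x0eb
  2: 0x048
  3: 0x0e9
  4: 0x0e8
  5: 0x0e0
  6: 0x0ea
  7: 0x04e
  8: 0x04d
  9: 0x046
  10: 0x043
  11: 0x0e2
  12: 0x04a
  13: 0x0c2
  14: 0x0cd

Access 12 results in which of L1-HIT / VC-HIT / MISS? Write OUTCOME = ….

OUTCOME = VC-HIT

  [0] addr=0x43 blk=4 s=0: MISS | VC []
  [1] addr=0xeb blk=14 s=0: MISS | VC [4]
  [2] addr=0x48 blk=4 s=0: VC-HIT | VC [14]
  [3] addr=0xe9 blk=14 s=0: VC-HIT | VC [4]
  [4] addr=0xe8 blk=14 s=0: L1-HIT | VC [4]
  [5] addr=0xe0 blk=14 s=0: L1-HIT | VC [4]
  [6] addr=0xea blk=14 s=0: L1-HIT | VC [4]
  [7] addr=0x4e blk=4 s=0: VC-HIT | VC [14]
  [8] addr=0x4d blk=4 s=0: L1-HIT | VC [14]
  [9] addr=0x46 blk=4 s=0: L1-HIT | VC [14]
  [10] addr=0x43 blk=4 s=0: L1-HIT | VC [14]
  [11] addr=0xe2 blk=14 s=0: VC-HIT | VC [4]
  [12] addr=0x4a blk=4 s=0: VC-HIT | VC [14]
  [13] addr=0xc2 blk=12 s=0: MISS | VC [14, 4]
  [14] addr=0xcd blk=12 s=0: L1-HIT | VC [14, 4]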